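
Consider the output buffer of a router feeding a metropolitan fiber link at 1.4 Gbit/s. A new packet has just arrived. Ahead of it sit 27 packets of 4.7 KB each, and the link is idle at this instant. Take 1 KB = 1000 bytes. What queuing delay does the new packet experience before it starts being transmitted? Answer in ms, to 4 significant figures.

0.7251 ms

Each queued packet: L/R = 37600/1400000000 = 0.0268571 ms.
27 queued → 0.725143 ms.
Queuing delay = 0.7251 ms.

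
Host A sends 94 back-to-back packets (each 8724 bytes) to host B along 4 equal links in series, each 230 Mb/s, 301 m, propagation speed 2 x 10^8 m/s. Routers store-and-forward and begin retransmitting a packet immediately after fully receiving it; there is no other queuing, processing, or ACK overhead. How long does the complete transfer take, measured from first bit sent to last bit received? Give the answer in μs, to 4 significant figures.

29440 μs

Per-hop transmission t_tx = L/R = 69792/230000000 = 303.443 μs.
Per-hop propagation t_prop = 301/200000000 = 1.505 μs.
Pipeline fill: first packet needs 4·t_tx to clear all hops; remaining 93 packets each add one t_tx.
Total = (4+94-1)·t_tx + 4·t_prop = 97·303.443 + 4·1.505 = 29440 μs.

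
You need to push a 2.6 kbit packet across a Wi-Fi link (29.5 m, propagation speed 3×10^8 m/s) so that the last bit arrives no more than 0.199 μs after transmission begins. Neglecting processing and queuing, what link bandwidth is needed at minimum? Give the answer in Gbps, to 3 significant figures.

Propagation delay = 29.5 / 300000000 = 0.0983333 μs.
Transmission budget = 0.199 − 0.0983333 = 0.100667 μs.
R ≥ L / t_tx = 2600 bits / 1.00667e-07 s = 25.8 Gbps.

25.8 Gbps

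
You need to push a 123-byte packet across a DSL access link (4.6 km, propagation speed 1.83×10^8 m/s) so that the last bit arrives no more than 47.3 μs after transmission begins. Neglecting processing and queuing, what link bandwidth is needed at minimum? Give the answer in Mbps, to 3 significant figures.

44.4 Mbps

L = 984 bits.
Propagation delay = 4600 / 183000000 = 25.1366 μs.
Transmission budget = 47.3 − 25.1366 = 22.1634 μs.
R ≥ L / t_tx = 984 bits / 2.21634e-05 s = 44.4 Mbps.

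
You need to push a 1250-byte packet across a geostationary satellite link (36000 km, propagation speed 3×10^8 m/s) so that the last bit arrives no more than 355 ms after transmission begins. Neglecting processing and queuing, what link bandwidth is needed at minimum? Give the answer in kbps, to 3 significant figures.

42.6 kbps

L = 10000 bits.
Propagation delay = 36000000 / 300000000 = 120 ms.
Transmission budget = 355 − 120 = 235 ms.
R ≥ L / t_tx = 10000 bits / 0.235 s = 42.6 kbps.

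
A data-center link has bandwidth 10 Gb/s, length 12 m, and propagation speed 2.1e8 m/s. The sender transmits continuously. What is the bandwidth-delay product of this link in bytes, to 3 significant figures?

Propagation delay = 12 / 210000000 = 5.71429e-08 s.
BDP = R × t_prop = 10000000000 × 5.71429e-08 = 571.429 bits.
In bytes: 571.429/8 = 71.4 bytes.

71.4 bytes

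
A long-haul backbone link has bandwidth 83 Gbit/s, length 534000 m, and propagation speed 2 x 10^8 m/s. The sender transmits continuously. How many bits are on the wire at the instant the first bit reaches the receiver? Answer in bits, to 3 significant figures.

Propagation delay = 534000 / 200000000 = 0.00267 s.
BDP = R × t_prop = 83000000000 × 0.00267 = 221610000 bits.

222000000 bits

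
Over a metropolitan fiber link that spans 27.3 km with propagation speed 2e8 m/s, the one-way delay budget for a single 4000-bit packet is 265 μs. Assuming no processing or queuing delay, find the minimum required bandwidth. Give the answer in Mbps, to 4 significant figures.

31.13 Mbps

Propagation delay = 27300 / 200000000 = 136.5 μs.
Transmission budget = 265 − 136.5 = 128.5 μs.
R ≥ L / t_tx = 4000 bits / 0.0001285 s = 31.13 Mbps.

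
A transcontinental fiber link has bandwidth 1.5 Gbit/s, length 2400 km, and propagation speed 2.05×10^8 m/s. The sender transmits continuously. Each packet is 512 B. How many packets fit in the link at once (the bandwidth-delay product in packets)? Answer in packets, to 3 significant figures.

Propagation delay = 2400000 / 2.05e+08 = 0.0117073 s.
BDP = R × t_prop = 1500000000 × 0.0117073 = 17561000 bits.
In packets of 4096 bits: 4290 packets.

4290 packets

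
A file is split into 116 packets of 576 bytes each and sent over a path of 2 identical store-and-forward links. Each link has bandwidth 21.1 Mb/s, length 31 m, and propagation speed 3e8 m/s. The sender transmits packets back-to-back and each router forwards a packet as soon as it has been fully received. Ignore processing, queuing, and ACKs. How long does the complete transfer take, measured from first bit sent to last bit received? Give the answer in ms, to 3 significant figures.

Per-hop transmission t_tx = L/R = 4608/21100000 = 0.218389 ms.
Per-hop propagation t_prop = 31/300000000 = 0.000103333 ms.
Pipeline fill: first packet needs 2·t_tx to clear all hops; remaining 115 packets each add one t_tx.
Total = (2+116-1)·t_tx + 2·t_prop = 117·0.218389 + 2·0.000103333 = 25.6 ms.

25.6 ms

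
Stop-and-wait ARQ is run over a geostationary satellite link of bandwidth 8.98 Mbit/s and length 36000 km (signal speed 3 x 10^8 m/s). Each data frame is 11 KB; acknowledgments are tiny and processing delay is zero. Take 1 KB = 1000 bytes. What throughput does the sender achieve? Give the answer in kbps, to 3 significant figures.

t_tx = L/R = 88000/8980000 = 0.00979955 s.
t_prop = 36000000/300000000 = 0.12 s; RTT = 0.24 s.
Cycle = t_tx + RTT = 0.2498 s.
Throughput = L / cycle = 88000 / 0.2498 = 352 kbps.

352 kbps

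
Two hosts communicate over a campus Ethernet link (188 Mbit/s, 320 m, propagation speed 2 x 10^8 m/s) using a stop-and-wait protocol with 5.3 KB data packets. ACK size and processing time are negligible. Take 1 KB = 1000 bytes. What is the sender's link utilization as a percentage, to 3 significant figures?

t_tx = L/R = 42400/188000000 = 0.000225532 s.
t_prop = 320/200000000 = 1.6e-06 s; RTT = 3.2e-06 s.
Cycle = t_tx + RTT = 0.000228732 s.
Utilization = t_tx / cycle = 0.000225532/0.000228732 = 98.6 %.

98.6 %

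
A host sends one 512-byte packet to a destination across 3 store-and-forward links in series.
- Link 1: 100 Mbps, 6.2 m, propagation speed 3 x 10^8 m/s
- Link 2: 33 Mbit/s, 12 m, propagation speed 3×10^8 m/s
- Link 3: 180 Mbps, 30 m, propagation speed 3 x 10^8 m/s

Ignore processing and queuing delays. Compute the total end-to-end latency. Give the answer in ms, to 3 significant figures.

L = 512 × 8 = 4096 bits.
Transmission delays (L/R per hop): 0.04096, 0.124121, 0.0227556 ms; sum = 0.187837 ms.
Propagation delays (d/s per hop): 2.06667e-05, 4e-05, 0.0001 ms; sum = 0.000160667 ms.
End-to-end = 0.188 ms.

0.188 ms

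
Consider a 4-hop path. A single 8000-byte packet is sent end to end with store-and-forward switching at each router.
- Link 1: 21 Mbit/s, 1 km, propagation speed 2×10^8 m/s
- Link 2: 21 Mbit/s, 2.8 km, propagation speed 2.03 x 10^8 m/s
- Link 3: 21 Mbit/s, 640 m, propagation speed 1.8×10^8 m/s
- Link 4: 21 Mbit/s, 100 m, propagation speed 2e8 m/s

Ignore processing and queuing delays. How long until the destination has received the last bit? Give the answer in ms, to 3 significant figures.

12.2 ms

L = 8000 × 8 = 64000 bits.
Transmission delay per hop = L/R = 64000/21000000 = 3.04762 ms; 4 hops → 12.1905 ms.
Propagation delays (d/s per hop): 0.005, 0.0137931, 0.00355556, 0.0005 ms; sum = 0.0228487 ms.
End-to-end = 12.2 ms.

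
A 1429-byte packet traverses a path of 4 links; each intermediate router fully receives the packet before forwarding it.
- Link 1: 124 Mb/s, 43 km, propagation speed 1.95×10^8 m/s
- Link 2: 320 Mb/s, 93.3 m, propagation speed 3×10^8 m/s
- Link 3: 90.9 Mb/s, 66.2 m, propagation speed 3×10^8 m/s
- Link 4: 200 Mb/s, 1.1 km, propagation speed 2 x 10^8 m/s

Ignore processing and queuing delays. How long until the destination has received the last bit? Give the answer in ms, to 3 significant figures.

L = 1429 × 8 = 11432 bits.
Transmission delays (L/R per hop): 0.0921935, 0.035725, 0.125765, 0.05716 ms; sum = 0.310843 ms.
Propagation delays (d/s per hop): 0.220513, 0.000311, 0.000220667, 0.0055 ms; sum = 0.226544 ms.
End-to-end = 0.537 ms.

0.537 ms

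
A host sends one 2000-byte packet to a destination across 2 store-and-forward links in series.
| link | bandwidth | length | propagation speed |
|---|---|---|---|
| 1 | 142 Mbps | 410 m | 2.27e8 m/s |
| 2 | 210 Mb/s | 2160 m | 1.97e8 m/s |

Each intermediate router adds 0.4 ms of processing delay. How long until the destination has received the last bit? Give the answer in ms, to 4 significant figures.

L = 2000 × 8 = 16000 bits.
Transmission delays (L/R per hop): 0.112676, 0.0761905 ms; sum = 0.188867 ms.
Propagation delays (d/s per hop): 0.00180617, 0.0109645 ms; sum = 0.0127706 ms.
Processing at 1 router(s): 1 × 0.4 ms = 0.4 ms.
End-to-end = 0.6016 ms.

0.6016 ms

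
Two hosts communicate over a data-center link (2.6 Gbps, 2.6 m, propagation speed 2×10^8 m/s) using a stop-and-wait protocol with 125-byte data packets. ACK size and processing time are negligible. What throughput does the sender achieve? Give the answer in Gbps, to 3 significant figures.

t_tx = L/R = 1000/2600000000 = 3.84615e-07 s.
t_prop = 2.6/200000000 = 1.3e-08 s; RTT = 2.6e-08 s.
Cycle = t_tx + RTT = 4.10615e-07 s.
Throughput = L / cycle = 1000 / 4.10615e-07 = 2.44 Gbps.

2.44 Gbps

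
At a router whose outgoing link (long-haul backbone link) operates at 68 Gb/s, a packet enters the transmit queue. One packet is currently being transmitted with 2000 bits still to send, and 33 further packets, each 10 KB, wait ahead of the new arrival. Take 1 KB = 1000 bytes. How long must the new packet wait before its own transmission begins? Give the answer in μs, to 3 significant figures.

Each queued packet: L/R = 80000/68000000000 = 1.17647 μs.
33 queued → 38.8235 μs.
Plus remaining 2000 bits of current packet: 0.0294118 μs.
Queuing delay = 38.9 μs.

38.9 μs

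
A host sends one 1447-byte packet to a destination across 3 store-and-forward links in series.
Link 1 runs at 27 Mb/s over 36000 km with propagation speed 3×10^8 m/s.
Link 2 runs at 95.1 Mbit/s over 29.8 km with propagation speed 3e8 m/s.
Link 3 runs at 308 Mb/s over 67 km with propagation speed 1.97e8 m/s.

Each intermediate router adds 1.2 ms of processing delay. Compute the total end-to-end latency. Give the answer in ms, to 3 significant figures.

L = 1447 × 8 = 11576 bits.
Transmission delays (L/R per hop): 0.428741, 0.121725, 0.0375844 ms; sum = 0.58805 ms.
Propagation delays (d/s per hop): 120, 0.0993333, 0.340102 ms; sum = 120.439 ms.
Processing at 2 router(s): 2 × 1.2 ms = 2.4 ms.
End-to-end = 123 ms.

123 ms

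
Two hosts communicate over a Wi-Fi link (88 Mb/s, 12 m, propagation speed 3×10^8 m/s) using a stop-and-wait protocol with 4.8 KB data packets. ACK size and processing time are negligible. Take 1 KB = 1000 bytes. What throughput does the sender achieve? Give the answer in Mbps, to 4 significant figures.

87.98 Mbps

t_tx = L/R = 38400/88000000 = 0.000436364 s.
t_prop = 12/300000000 = 4e-08 s; RTT = 8e-08 s.
Cycle = t_tx + RTT = 0.000436444 s.
Throughput = L / cycle = 38400 / 0.000436444 = 87.98 Mbps.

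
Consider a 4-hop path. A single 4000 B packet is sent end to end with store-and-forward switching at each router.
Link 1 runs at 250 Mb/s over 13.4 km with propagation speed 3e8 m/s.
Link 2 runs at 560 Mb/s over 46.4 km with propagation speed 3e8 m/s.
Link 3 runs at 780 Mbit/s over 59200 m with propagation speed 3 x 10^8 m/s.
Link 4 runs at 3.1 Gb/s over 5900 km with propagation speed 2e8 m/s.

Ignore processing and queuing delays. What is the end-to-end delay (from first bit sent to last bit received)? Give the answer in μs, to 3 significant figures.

30100 μs

L = 4000 × 8 = 32000 bits.
Transmission delays (L/R per hop): 128, 57.1429, 41.0256, 10.3226 μs; sum = 236.491 μs.
Propagation delays (d/s per hop): 44.6667, 154.667, 197.333, 29500 μs; sum = 29896.7 μs.
End-to-end = 30100 μs.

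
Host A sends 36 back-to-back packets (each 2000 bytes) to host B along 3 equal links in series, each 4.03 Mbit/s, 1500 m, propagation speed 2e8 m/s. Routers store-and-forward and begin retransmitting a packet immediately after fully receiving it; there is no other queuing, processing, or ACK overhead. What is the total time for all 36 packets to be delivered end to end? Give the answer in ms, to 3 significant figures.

Per-hop transmission t_tx = L/R = 16000/4.03e+06 = 3.97022 ms.
Per-hop propagation t_prop = 1500/200000000 = 0.0075 ms.
Pipeline fill: first packet needs 3·t_tx to clear all hops; remaining 35 packets each add one t_tx.
Total = (3+36-1)·t_tx + 3·t_prop = 38·3.97022 + 3·0.0075 = 151 ms.

151 ms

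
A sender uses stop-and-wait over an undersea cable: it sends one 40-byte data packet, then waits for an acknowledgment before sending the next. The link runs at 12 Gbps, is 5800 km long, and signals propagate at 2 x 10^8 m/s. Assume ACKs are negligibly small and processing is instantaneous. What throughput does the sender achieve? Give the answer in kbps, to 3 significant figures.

5.52 kbps

t_tx = L/R = 320/12000000000 = 2.66667e-08 s.
t_prop = 5800000/200000000 = 0.029 s; RTT = 0.058 s.
Cycle = t_tx + RTT = 0.058 s.
Throughput = L / cycle = 320 / 0.058 = 5.52 kbps.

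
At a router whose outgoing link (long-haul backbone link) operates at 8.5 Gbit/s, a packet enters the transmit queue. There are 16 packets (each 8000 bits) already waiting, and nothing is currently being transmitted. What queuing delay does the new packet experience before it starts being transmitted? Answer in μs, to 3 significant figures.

Each queued packet: L/R = 8000/8500000000 = 0.941176 μs.
16 queued → 15.0588 μs.
Queuing delay = 15.1 μs.

15.1 μs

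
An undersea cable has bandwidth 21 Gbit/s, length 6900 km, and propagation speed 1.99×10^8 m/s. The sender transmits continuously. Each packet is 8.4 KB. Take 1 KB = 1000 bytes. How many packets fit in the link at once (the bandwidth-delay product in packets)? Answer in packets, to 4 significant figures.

Propagation delay = 6900000 / 199000000 = 0.0346734 s.
BDP = R × t_prop = 21000000000 × 0.0346734 = 728141000 bits.
In packets of 67200 bits: 10840 packets.

10840 packets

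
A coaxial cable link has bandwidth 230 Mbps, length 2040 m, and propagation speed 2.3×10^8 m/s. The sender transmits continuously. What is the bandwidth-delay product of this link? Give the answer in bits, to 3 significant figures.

Propagation delay = 2040 / 2.3e+08 = 8.86957e-06 s.
BDP = R × t_prop = 230000000 × 8.86957e-06 = 2040 bits.

2040 bits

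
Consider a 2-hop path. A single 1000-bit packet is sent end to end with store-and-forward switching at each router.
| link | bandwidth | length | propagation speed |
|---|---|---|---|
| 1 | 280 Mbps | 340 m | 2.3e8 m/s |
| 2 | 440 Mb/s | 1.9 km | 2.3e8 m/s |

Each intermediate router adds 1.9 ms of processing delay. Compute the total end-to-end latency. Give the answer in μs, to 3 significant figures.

Transmission delays (L/R per hop): 3.57143, 2.27273 μs; sum = 5.84416 μs.
Propagation delays (d/s per hop): 1.47826, 8.26087 μs; sum = 9.73913 μs.
Processing at 1 router(s): 1 × 1.9 ms = 1900 μs.
End-to-end = 1920 μs.

1920 μs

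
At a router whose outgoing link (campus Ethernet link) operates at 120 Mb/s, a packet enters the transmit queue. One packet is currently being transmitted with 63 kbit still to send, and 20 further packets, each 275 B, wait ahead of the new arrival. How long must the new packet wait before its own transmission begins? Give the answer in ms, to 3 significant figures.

0.892 ms

Each queued packet: L/R = 2200/120000000 = 0.0183333 ms.
20 queued → 0.366667 ms.
Plus remaining 63000 bits of current packet: 0.525 ms.
Queuing delay = 0.892 ms.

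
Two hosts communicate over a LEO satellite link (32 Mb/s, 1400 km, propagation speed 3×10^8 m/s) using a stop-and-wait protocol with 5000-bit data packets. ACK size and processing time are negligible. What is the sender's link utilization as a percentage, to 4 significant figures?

t_tx = L/R = 5000/32000000 = 0.00015625 s.
t_prop = 1400000/300000000 = 0.00466667 s; RTT = 0.00933333 s.
Cycle = t_tx + RTT = 0.00948958 s.
Utilization = t_tx / cycle = 0.00015625/0.00948958 = 1.647 %.

1.647 %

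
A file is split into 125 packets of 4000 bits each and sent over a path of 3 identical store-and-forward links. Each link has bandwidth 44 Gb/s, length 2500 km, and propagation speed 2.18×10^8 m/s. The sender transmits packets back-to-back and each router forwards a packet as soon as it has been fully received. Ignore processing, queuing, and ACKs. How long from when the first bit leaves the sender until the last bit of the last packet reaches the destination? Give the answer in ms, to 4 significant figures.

34.42 ms

Per-hop transmission t_tx = L/R = 4000/44000000000 = 9.09091e-05 ms.
Per-hop propagation t_prop = 2500000/2.18e+08 = 11.4679 ms.
Pipeline fill: first packet needs 3·t_tx to clear all hops; remaining 124 packets each add one t_tx.
Total = (3+125-1)·t_tx + 3·t_prop = 127·9.09091e-05 + 3·11.4679 = 34.42 ms.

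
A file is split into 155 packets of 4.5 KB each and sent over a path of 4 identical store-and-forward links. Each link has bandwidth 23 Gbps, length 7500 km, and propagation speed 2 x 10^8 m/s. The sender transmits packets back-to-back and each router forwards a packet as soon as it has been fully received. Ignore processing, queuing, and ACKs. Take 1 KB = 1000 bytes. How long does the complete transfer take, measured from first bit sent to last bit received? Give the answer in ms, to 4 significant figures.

Per-hop transmission t_tx = L/R = 36000/23000000000 = 0.00156522 ms.
Per-hop propagation t_prop = 7500000/200000000 = 37.5 ms.
Pipeline fill: first packet needs 4·t_tx to clear all hops; remaining 154 packets each add one t_tx.
Total = (4+155-1)·t_tx + 4·t_prop = 158·0.00156522 + 4·37.5 = 150.2 ms.

150.2 ms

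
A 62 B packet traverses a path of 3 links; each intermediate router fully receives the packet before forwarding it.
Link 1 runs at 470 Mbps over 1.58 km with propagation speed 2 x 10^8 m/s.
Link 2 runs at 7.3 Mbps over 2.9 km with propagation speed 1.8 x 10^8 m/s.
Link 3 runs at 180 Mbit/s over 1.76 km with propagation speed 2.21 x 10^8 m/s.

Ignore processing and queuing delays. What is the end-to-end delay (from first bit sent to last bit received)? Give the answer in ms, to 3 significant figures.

0.104 ms

L = 62 × 8 = 496 bits.
Transmission delays (L/R per hop): 0.00105532, 0.0679452, 0.00275556 ms; sum = 0.0717561 ms.
Propagation delays (d/s per hop): 0.0079, 0.0161111, 0.0079638 ms; sum = 0.0319749 ms.
End-to-end = 0.104 ms.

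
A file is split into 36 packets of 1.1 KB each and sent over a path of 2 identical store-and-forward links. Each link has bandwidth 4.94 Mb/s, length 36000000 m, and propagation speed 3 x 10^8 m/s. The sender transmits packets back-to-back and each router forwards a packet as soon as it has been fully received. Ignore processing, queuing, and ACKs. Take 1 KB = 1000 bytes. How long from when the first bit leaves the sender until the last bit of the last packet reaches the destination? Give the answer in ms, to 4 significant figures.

305.9 ms

Per-hop transmission t_tx = L/R = 8800/4940000 = 1.78138 ms.
Per-hop propagation t_prop = 36000000/300000000 = 120 ms.
Pipeline fill: first packet needs 2·t_tx to clear all hops; remaining 35 packets each add one t_tx.
Total = (2+36-1)·t_tx + 2·t_prop = 37·1.78138 + 2·120 = 305.9 ms.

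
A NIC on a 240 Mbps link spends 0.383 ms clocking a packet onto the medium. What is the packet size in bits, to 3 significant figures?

L = R × t_tx = 240000000 b/s × 0.000383 s = 91920 bits.

91900 bits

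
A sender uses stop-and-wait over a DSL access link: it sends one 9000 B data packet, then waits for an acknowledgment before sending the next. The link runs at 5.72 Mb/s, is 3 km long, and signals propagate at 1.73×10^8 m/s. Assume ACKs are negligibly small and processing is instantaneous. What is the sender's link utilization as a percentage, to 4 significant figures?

t_tx = L/R = 72000/5720000 = 0.0125874 s.
t_prop = 3000/173000000 = 1.7341e-05 s; RTT = 3.46821e-05 s.
Cycle = t_tx + RTT = 0.0126221 s.
Utilization = t_tx / cycle = 0.0125874/0.0126221 = 99.73 %.

99.73 %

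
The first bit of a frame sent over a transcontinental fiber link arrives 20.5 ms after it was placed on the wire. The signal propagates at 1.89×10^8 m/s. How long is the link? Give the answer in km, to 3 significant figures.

3870 km

d = s × t_prop = 189000000 × 0.0205 = 3870 km.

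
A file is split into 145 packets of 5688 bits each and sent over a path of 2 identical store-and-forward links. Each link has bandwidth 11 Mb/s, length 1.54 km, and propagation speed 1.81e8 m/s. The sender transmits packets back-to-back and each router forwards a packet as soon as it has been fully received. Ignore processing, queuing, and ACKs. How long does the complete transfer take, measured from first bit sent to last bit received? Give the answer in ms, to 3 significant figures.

75.5 ms

Per-hop transmission t_tx = L/R = 5688/11000000 = 0.517091 ms.
Per-hop propagation t_prop = 1540/181000000 = 0.00850829 ms.
Pipeline fill: first packet needs 2·t_tx to clear all hops; remaining 144 packets each add one t_tx.
Total = (2+145-1)·t_tx + 2·t_prop = 146·0.517091 + 2·0.00850829 = 75.5 ms.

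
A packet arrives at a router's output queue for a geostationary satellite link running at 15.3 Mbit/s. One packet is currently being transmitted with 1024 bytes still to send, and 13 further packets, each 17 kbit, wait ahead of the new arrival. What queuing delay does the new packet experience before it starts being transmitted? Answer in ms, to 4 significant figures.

14.98 ms

Each queued packet: L/R = 17000/15300000 = 1.11111 ms.
13 queued → 14.4444 ms.
Plus remaining 8192 bits of current packet: 0.535425 ms.
Queuing delay = 14.98 ms.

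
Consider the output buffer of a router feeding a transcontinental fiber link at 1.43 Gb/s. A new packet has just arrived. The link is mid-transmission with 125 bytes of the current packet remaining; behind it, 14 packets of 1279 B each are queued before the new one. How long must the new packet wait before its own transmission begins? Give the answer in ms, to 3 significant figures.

Each queued packet: L/R = 10232/1430000000 = 0.00715524 ms.
14 queued → 0.100173 ms.
Plus remaining 1000 bits of current packet: 0.000699301 ms.
Queuing delay = 0.101 ms.

0.101 ms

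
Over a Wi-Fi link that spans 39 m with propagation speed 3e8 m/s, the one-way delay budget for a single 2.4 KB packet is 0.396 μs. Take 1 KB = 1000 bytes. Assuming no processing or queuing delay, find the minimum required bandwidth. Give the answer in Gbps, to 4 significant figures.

72.18 Gbps

L = 19200 bits.
Propagation delay = 39 / 300000000 = 0.13 μs.
Transmission budget = 0.396 − 0.13 = 0.266 μs.
R ≥ L / t_tx = 19200 bits / 2.66e-07 s = 72.18 Gbps.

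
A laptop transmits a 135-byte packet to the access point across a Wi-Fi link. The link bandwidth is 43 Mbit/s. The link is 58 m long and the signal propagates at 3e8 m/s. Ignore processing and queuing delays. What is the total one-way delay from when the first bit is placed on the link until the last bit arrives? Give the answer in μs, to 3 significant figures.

25.3 μs

L = 135 × 8 = 1080 bits.
Transmission delay = L/R = 1080 / 43000000 = 25.1163 μs.
Propagation delay = d/s = 58 m / 300000000 m/s = 0.193333 μs.
Total = 25.3 μs.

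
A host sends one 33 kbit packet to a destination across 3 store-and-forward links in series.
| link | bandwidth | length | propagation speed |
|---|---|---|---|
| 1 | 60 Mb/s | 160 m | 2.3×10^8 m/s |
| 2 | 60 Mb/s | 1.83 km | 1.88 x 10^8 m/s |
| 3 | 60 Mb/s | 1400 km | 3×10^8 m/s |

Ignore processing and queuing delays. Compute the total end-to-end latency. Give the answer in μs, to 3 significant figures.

L = 33000 bits.
Transmission delay per hop = L/R = 33000/60000000 = 550 μs; 3 hops → 1650 μs.
Propagation delays (d/s per hop): 0.695652, 9.73404, 4666.67 μs; sum = 4677.1 μs.
End-to-end = 6330 μs.

6330 μs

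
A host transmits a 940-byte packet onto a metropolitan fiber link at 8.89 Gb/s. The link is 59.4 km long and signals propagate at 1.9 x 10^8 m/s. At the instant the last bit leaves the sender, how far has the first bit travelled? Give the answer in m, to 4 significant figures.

160.7 m

t_tx = L/R = 7520/8890000000 = 8.45894e-07 s.
Distance = s × t_tx = 190000000 × 8.45894e-07 = 160.7 m.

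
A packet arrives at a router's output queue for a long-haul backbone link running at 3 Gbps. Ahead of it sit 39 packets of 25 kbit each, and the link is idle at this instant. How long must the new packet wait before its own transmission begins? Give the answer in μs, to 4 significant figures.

Each queued packet: L/R = 25000/3000000000 = 8.33333 μs.
39 queued → 325 μs.
Queuing delay = 325.0 μs.

325.0 μs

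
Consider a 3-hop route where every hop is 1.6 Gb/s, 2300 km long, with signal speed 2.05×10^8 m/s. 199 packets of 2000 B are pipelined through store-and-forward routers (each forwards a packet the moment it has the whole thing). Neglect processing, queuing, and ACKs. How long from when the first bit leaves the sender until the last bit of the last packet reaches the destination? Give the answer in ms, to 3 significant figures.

Per-hop transmission t_tx = L/R = 16000/1600000000 = 0.01 ms.
Per-hop propagation t_prop = 2300000/2.05e+08 = 11.2195 ms.
Pipeline fill: first packet needs 3·t_tx to clear all hops; remaining 198 packets each add one t_tx.
Total = (3+199-1)·t_tx + 3·t_prop = 201·0.01 + 3·11.2195 = 35.7 ms.

35.7 ms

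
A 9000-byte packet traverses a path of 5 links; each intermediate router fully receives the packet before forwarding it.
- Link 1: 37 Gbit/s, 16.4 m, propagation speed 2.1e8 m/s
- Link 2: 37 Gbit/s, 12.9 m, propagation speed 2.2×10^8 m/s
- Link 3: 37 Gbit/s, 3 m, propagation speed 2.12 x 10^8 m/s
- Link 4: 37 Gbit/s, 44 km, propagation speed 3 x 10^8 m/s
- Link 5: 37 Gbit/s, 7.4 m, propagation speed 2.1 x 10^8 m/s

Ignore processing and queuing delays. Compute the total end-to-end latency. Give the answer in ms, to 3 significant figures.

L = 9000 × 8 = 72000 bits.
Transmission delay per hop = L/R = 72000/37000000000 = 0.00194595 ms; 5 hops → 0.00972973 ms.
Propagation delays (d/s per hop): 7.80952e-05, 5.86364e-05, 1.41509e-05, 0.146667, 3.52381e-05 ms; sum = 0.146853 ms.
End-to-end = 0.157 ms.

0.157 ms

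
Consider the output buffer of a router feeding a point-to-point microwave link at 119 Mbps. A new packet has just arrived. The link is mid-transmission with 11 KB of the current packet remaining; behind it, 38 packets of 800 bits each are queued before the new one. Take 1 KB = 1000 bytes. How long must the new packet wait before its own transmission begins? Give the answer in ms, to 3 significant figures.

Each queued packet: L/R = 800/119000000 = 0.00672269 ms.
38 queued → 0.255462 ms.
Plus remaining 88000 bits of current packet: 0.739496 ms.
Queuing delay = 0.995 ms.

0.995 ms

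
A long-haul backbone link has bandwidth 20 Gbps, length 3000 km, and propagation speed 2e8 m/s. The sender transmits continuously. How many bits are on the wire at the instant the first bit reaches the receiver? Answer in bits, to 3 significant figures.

300000000 bits

Propagation delay = 3000000 / 200000000 = 0.015 s.
BDP = R × t_prop = 20000000000 × 0.015 = 300000000 bits.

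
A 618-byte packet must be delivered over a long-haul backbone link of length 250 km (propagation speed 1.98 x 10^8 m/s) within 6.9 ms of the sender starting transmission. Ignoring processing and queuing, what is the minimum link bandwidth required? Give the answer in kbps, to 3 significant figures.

L = 4944 bits.
Propagation delay = 250000 / 198000000 = 1.26263 ms.
Transmission budget = 6.9 − 1.26263 = 5.63737 ms.
R ≥ L / t_tx = 4944 bits / 0.00563737 s = 877 kbps.

877 kbps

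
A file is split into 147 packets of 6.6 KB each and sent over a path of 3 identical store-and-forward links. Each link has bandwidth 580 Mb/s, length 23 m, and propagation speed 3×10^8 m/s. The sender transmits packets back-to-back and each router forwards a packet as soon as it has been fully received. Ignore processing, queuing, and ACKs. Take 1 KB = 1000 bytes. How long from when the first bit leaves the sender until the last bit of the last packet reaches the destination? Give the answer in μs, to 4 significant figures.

13560 μs

Per-hop transmission t_tx = L/R = 52800/580000000 = 91.0345 μs.
Per-hop propagation t_prop = 23/300000000 = 0.0766667 μs.
Pipeline fill: first packet needs 3·t_tx to clear all hops; remaining 146 packets each add one t_tx.
Total = (3+147-1)·t_tx + 3·t_prop = 149·91.0345 + 3·0.0766667 = 13560 μs.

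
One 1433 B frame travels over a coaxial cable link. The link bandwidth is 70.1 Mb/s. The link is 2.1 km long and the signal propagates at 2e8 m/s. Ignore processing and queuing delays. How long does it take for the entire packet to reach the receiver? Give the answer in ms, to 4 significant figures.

0.1740 ms

L = 1433 × 8 = 11464 bits.
Transmission delay = L/R = 11464 / 70100000 = 0.163538 ms.
Propagation delay = d/s = 2100 m / 200000000 m/s = 0.0105 ms.
Total = 0.1740 ms.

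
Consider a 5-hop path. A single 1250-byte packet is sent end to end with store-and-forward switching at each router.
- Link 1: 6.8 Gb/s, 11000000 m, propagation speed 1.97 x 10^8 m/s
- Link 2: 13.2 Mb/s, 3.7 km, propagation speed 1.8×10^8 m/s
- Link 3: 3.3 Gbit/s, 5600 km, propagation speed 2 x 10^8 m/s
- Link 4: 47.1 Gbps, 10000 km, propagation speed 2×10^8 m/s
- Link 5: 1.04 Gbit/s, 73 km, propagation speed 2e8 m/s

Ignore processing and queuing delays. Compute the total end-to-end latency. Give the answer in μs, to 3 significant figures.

135000 μs

L = 1250 × 8 = 10000 bits.
Transmission delays (L/R per hop): 1.47059, 757.576, 3.0303, 0.212314, 9.61538 μs; sum = 771.904 μs.
Propagation delays (d/s per hop): 55837.6, 20.5556, 28000, 50000, 365 μs; sum = 134223 μs.
End-to-end = 135000 μs.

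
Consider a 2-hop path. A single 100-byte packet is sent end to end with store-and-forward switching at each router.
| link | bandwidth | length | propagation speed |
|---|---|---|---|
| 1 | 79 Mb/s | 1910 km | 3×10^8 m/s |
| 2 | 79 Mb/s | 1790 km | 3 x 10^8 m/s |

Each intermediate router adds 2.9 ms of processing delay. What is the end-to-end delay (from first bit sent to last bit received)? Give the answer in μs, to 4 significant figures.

15250 μs

L = 100 × 8 = 800 bits.
Transmission delay per hop = L/R = 800/79000000 = 10.1266 μs; 2 hops → 20.2532 μs.
Propagation delays (d/s per hop): 6366.67, 5966.67 μs; sum = 12333.3 μs.
Processing at 1 router(s): 1 × 2.9 ms = 2900 μs.
End-to-end = 15250 μs.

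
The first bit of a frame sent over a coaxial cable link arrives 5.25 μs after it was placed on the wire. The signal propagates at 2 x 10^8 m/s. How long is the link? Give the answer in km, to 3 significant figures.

1.05 km

d = s × t_prop = 200000000 × 5.25e-06 = 1.05 km.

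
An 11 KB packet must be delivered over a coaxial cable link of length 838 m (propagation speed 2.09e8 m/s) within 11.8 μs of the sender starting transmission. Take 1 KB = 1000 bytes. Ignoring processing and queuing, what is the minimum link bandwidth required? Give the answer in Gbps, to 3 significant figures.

L = 88000 bits.
Propagation delay = 838 / 209000000 = 4.00957 μs.
Transmission budget = 11.8 − 4.00957 = 7.79043 μs.
R ≥ L / t_tx = 88000 bits / 7.79043e-06 s = 11.3 Gbps.

11.3 Gbps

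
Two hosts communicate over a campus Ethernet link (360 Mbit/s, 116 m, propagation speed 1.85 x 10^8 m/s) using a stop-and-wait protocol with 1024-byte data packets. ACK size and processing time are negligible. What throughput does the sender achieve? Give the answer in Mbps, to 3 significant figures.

341 Mbps

t_tx = L/R = 8192/360000000 = 2.27556e-05 s.
t_prop = 116/185000000 = 6.27027e-07 s; RTT = 1.25405e-06 s.
Cycle = t_tx + RTT = 2.40096e-05 s.
Throughput = L / cycle = 8192 / 2.40096e-05 = 341 Mbps.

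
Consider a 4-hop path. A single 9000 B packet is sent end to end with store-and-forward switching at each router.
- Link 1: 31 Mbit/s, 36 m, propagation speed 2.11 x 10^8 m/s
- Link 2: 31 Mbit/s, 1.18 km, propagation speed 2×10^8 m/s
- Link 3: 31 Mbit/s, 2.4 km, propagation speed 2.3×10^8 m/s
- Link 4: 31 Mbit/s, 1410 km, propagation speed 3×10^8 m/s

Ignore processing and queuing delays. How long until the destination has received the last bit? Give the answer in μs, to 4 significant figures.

14010 μs

L = 9000 × 8 = 72000 bits.
Transmission delay per hop = L/R = 72000/31000000 = 2322.58 μs; 4 hops → 9290.32 μs.
Propagation delays (d/s per hop): 0.170616, 5.9, 10.4348, 4700 μs; sum = 4716.51 μs.
End-to-end = 14010 μs.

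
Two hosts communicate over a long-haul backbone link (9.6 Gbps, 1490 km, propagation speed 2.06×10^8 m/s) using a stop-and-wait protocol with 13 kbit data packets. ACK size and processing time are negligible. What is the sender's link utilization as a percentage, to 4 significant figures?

t_tx = L/R = 13000/9600000000 = 1.35417e-06 s.
t_prop = 1490000/206000000 = 0.00723301 s; RTT = 0.014466 s.
Cycle = t_tx + RTT = 0.0144674 s.
Utilization = t_tx / cycle = 1.35417e-06/0.0144674 = 0.009360 %.

0.009360 %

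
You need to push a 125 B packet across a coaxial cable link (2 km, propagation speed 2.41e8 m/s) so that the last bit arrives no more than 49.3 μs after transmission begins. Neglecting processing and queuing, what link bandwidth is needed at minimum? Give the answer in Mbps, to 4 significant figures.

L = 1000 bits.
Propagation delay = 2000 / 241000000 = 8.29876 μs.
Transmission budget = 49.3 − 8.29876 = 41.0012 μs.
R ≥ L / t_tx = 1000 bits / 4.10012e-05 s = 24.39 Mbps.

24.39 Mbps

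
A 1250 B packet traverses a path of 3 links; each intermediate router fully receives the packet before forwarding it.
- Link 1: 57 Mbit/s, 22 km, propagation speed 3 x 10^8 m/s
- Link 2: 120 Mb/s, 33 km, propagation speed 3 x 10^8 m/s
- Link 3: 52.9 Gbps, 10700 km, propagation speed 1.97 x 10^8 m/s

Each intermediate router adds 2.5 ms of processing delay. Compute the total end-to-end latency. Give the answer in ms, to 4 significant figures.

59.76 ms

L = 1250 × 8 = 10000 bits.
Transmission delays (L/R per hop): 0.175439, 0.0833333, 0.000189036 ms; sum = 0.258961 ms.
Propagation delays (d/s per hop): 0.0733333, 0.11, 54.3147 ms; sum = 54.4981 ms.
Processing at 2 router(s): 2 × 2.5 ms = 5 ms.
End-to-end = 59.76 ms.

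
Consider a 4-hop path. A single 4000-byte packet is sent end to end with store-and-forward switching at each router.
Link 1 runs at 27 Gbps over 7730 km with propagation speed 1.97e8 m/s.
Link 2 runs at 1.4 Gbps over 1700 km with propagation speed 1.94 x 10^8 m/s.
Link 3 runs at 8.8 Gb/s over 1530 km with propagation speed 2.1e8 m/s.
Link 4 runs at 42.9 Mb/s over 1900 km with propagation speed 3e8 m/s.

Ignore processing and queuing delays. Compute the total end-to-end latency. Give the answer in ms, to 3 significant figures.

L = 4000 × 8 = 32000 bits.
Transmission delays (L/R per hop): 0.00118519, 0.0228571, 0.00363636, 0.745921 ms; sum = 0.773599 ms.
Propagation delays (d/s per hop): 39.2386, 8.76289, 7.28571, 6.33333 ms; sum = 61.6205 ms.
End-to-end = 62.4 ms.

62.4 ms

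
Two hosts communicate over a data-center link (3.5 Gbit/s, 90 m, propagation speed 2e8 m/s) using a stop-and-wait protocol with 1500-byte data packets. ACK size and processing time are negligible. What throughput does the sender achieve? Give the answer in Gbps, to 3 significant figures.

t_tx = L/R = 12000/3500000000 = 3.42857e-06 s.
t_prop = 90/200000000 = 4.5e-07 s; RTT = 9e-07 s.
Cycle = t_tx + RTT = 4.32857e-06 s.
Throughput = L / cycle = 12000 / 4.32857e-06 = 2.77 Gbps.

2.77 Gbps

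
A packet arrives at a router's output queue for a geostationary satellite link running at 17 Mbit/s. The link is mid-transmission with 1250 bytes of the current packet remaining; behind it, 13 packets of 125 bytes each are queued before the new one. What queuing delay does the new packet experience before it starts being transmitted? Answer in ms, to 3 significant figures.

Each queued packet: L/R = 1000/17000000 = 0.0588235 ms.
13 queued → 0.764706 ms.
Plus remaining 10000 bits of current packet: 0.588235 ms.
Queuing delay = 1.35 ms.

1.35 ms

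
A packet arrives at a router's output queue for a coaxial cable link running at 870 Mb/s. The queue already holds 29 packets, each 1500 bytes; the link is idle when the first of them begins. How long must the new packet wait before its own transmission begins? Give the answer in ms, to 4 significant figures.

Each queued packet: L/R = 12000/870000000 = 0.0137931 ms.
29 queued → 0.4 ms.
Queuing delay = 0.4000 ms.

0.4000 ms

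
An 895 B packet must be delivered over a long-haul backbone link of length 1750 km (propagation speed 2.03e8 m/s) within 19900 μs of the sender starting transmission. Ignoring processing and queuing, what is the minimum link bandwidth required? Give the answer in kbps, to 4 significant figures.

L = 7160 bits.
Propagation delay = 1750000 / 2.03e+08 = 8620.69 μs.
Transmission budget = 19900 − 8620.69 = 11279.3 μs.
R ≥ L / t_tx = 7160 bits / 0.0112793 s = 634.8 kbps.

634.8 kbps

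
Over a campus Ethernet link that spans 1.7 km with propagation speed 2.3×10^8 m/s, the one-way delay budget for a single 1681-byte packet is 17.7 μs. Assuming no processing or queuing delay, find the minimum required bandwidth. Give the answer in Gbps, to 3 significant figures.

L = 13448 bits.
Propagation delay = 1700 / 2.3e+08 = 7.3913 μs.
Transmission budget = 17.7 − 7.3913 = 10.3087 μs.
R ≥ L / t_tx = 13448 bits / 1.03087e-05 s = 1.30 Gbps.

1.30 Gbps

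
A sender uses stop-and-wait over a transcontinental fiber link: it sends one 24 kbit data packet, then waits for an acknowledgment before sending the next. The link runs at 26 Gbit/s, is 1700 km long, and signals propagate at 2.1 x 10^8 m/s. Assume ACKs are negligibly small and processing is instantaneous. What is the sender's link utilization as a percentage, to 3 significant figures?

t_tx = L/R = 24000/26000000000 = 9.23077e-07 s.
t_prop = 1700000/210000000 = 0.00809524 s; RTT = 0.0161905 s.
Cycle = t_tx + RTT = 0.0161914 s.
Utilization = t_tx / cycle = 9.23077e-07/0.0161914 = 0.00570 %.

0.00570 %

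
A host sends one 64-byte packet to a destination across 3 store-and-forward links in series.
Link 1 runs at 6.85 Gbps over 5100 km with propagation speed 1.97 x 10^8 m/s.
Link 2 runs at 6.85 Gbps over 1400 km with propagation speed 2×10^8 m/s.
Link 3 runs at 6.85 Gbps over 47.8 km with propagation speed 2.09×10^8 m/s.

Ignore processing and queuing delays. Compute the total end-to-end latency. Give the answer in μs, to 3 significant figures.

L = 64 × 8 = 512 bits.
Transmission delay per hop = L/R = 512/6850000000 = 0.0747445 μs; 3 hops → 0.224234 μs.
Propagation delays (d/s per hop): 25888.3, 7000, 228.708 μs; sum = 33117 μs.
End-to-end = 33100 μs.

33100 μs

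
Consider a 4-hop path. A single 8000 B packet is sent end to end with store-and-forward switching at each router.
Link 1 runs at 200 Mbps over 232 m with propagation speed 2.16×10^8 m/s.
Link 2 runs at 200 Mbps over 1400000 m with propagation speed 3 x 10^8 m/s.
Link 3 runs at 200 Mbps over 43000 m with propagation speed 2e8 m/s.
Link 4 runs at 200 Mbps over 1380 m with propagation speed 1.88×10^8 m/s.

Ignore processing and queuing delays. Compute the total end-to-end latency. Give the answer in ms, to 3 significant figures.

6.17 ms

L = 8000 × 8 = 64000 bits.
Transmission delay per hop = L/R = 64000/200000000 = 0.32 ms; 4 hops → 1.28 ms.
Propagation delays (d/s per hop): 0.00107407, 4.66667, 0.215, 0.00734043 ms; sum = 4.89008 ms.
End-to-end = 6.17 ms.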